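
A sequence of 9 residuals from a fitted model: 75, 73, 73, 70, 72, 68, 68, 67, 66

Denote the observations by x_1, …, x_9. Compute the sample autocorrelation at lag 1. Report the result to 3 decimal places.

Mean x̄ = (75 + 73 + 73 + 70 + 72 + 68 + 68 + 67 + 66)/9 = 70.2222
Numerator Σ_{t=1}^{8}(x_t−x̄)(x_{t+1}−x̄) = 41.7284
Denominator Σ(x_t−x̄)² = 79.5556
r_1 = 41.7284 / 79.5556 = 0.525

0.525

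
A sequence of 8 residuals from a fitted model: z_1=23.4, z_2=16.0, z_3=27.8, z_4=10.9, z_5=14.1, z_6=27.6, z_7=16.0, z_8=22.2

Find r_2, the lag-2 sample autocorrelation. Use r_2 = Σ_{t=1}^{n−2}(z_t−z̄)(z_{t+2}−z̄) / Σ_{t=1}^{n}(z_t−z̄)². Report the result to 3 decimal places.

-0.042

Mean z̄ = (23.4 + 16.0 + 27.8 + 10.9 + 14.1 + 27.6 + 16.0 + 22.2)/8 = 19.7500
Deviations from mean: 3.6500, -3.7500, 8.0500, -8.8500, -5.6500, 7.8500, -3.7500, 2.4500
Σ(z_t−z̄)(z_{t+2}−z̄) = (29.3825) + (33.1875) + (-45.4825) + (-69.4725) + (21.1875) + (19.2325) = -11.9650
Denominator Σ(z_t−z̄)² = 284.1200
r_2 = -11.9650 / 284.1200 = -0.042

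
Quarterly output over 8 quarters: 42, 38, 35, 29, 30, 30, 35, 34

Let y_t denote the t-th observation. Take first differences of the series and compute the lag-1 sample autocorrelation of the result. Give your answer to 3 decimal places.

0.181

First differences Δy: -4, -3, -6, 1, 0, 5, -1
Mean of differences = -1.1429
Numerator Σ(Δy_t−Δȳ)(Δy_{t+1}−Δȳ) = 14.2653
Denominator Σ(Δy_t−Δȳ)² = 78.8571
r_1(Δy) = 14.2653 / 78.8571 = 0.181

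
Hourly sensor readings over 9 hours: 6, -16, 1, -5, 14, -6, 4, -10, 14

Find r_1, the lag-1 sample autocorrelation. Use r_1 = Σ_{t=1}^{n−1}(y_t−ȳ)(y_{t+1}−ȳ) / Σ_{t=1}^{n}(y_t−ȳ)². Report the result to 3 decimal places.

-0.547

Mean ȳ = (6 − 16 + 1 − 5 + 14 − 6 + 4 − 10 + 14)/9 = 0.2222
Numerator Σ_{t=1}^{8}(y_t−ȳ)(y_{t+1}−ȳ) = -471.0494
Denominator Σ(y_t−ȳ)² = 861.5556
r_1 = -471.0494 / 861.5556 = -0.547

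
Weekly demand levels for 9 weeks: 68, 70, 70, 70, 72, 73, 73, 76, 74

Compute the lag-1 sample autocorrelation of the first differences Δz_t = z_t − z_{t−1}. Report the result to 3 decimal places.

First differences Δz: 2, 0, 0, 2, 1, 0, 3, -2
Mean of differences = 0.7500
Numerator Σ(Δz_t−Δz̄)(Δz_{t+1}−Δz̄) = -9.0625
Denominator Σ(Δz_t−Δz̄)² = 17.5000
r_1(Δz) = -9.0625 / 17.5000 = -0.518

-0.518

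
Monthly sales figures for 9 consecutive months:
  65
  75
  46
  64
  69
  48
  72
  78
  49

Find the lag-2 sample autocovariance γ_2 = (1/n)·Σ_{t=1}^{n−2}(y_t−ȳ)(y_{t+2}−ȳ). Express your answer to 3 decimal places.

Mean ȳ = (65 + 75 + 46 + 64 + 69 + 48 + 72 + 78 + 49)/9 = 62.8889
Σ_{t=1}^{7}(y_t−ȳ)(y_{t+2}−ȳ) = -437.8025
γ_2 = -437.8025 / 9 = -48.645

-48.645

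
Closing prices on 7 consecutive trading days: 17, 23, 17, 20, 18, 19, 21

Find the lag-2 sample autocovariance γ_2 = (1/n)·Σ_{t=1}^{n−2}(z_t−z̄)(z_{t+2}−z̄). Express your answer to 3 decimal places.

1.201

Mean z̄ = (17 + 23 + 17 + 20 + 18 + 19 + 21)/7 = 19.2857
Deviations: -2.2857, 3.7143, -2.2857, 0.7143, -1.2857, -0.2857, 1.7143
Σ_{t=1}^{5}(z_t−z̄)(z_{t+2}−z̄) = 8.4082
γ_2 = 8.4082 / 7 = 1.201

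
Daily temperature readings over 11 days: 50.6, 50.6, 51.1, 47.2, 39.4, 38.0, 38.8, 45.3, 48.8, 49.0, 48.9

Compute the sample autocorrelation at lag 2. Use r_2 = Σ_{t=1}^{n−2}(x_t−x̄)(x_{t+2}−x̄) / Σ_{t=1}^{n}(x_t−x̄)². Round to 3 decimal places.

Mean x̄ = (50.6 + 50.6 + 51.1 + 47.2 + 39.4 + 38.0 + 38.8 + 45.3 + 48.8 + 49.0 + 48.9)/11 = 46.1545
Numerator Σ_{t=1}^{9}(x_t−x̄)(x_{t+2}−x̄) = 26.7231
Denominator Σ(x_t−x̄)² = 254.6473
r_2 = 26.7231 / 254.6473 = 0.105

0.105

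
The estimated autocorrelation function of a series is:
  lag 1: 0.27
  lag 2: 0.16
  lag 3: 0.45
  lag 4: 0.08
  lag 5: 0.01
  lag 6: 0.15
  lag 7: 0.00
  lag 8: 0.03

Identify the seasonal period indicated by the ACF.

3

The largest autocorrelation is r_3 = 0.45; the remaining lags stay at or below 0.27. The elevated value at lag 1 (0.27), dropping to 0.16 at lag 2, reflects decaying short-term dependence rather than seasonality.
The dominant spike at lag 3 indicates a seasonal period of 3.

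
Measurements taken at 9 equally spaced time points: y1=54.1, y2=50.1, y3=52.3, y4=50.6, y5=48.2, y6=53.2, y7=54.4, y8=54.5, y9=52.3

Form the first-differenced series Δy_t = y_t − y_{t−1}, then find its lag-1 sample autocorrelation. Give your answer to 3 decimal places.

First differences Δy: -4.0, 2.2, -1.7, -2.4, 5.0, 1.2, 0.1, -2.2
Mean of differences = -0.2250
Numerator Σ(Δy_t−Δȳ)(Δy_{t+1}−Δȳ) = -13.6206
Denominator Σ(Δy_t−Δȳ)² = 60.3750
r_1(Δy) = -13.6206 / 60.3750 = -0.226

-0.226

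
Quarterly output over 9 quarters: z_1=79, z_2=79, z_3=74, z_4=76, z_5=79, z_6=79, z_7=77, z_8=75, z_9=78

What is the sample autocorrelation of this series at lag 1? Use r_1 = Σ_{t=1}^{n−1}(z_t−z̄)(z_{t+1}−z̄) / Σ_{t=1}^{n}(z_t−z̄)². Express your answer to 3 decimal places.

Mean z̄ = (79 + 79 + 74 + 76 + 79 + 79 + 77 + 75 + 78)/9 = 77.3333
Numerator Σ_{t=1}^{8}(z_t−z̄)(z_{t+1}−z̄) = 0.8889
Denominator Σ(z_t−z̄)² = 30.0000
r_1 = 0.8889 / 30.0000 = 0.030

0.030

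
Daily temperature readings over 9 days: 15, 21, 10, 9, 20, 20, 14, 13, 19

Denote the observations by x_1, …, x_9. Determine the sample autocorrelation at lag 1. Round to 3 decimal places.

Mean x̄ = (15 + 21 + 10 + 9 + 20 + 20 + 14 + 13 + 19)/9 = 15.6667
Numerator Σ_{t=1}^{8}(x_t−x̄)(x_{t+1}−x̄) = -17.7778
Denominator Σ(x_t−x̄)² = 164.0000
r_1 = -17.7778 / 164.0000 = -0.108

-0.108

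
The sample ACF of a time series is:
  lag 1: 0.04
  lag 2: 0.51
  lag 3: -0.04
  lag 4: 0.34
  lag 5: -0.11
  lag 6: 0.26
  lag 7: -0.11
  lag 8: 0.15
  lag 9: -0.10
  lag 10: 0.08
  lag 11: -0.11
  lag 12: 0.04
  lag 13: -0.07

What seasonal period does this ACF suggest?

The largest autocorrelation is r_2 = 0.51, with weaker echoes at lags 4 (0.34), 6 (0.26) and 8 (0.15); the remaining lags stay at or below 0.08.
The dominant spike at lag 2 indicates a seasonal period of 2.

2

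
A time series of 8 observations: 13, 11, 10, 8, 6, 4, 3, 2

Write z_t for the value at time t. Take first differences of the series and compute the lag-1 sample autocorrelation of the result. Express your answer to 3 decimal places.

-0.024

First differences Δz: -2, -1, -2, -2, -2, -1, -1
Mean of differences = -1.5714
Numerator Σ(Δz_t−Δz̄)(Δz_{t+1}−Δz̄) = -0.0408
Denominator Σ(Δz_t−Δz̄)² = 1.7143
r_1(Δz) = -0.0408 / 1.7143 = -0.024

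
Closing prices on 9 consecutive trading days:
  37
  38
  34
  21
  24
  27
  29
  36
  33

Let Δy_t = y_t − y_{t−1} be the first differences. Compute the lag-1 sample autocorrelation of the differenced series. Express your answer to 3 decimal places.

0.060

First differences Δy: 1, -4, -13, 3, 3, 2, 7, -3
Mean of differences = -0.5000
Numerator Σ(Δy_t−Δȳ)(Δy_{t+1}−Δȳ) = 15.7500
Denominator Σ(Δy_t−Δȳ)² = 264.0000
r_1(Δy) = 15.7500 / 264.0000 = 0.060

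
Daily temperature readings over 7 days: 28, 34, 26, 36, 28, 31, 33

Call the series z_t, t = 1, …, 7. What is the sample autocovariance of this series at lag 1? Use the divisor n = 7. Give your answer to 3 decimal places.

-9.146

Mean z̄ = (28 + 34 + 26 + 36 + 28 + 31 + 33)/7 = 30.8571
Σ_{t=1}^{6}(z_t−z̄)(z_{t+1}−z̄) = -64.0204
γ_1 = -64.0204 / 7 = -9.146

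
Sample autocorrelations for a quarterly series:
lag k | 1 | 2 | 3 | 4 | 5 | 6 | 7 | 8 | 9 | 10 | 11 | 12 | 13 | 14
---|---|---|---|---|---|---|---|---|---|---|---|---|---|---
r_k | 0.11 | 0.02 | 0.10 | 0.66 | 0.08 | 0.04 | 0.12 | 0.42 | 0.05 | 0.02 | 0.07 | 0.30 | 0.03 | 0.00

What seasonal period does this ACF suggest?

4

The largest autocorrelation is r_4 = 0.66, with weaker echoes at lags 8 (0.42) and 12 (0.30); the remaining lags stay at or below 0.12.
The dominant spike at lag 4 indicates a seasonal period of 4.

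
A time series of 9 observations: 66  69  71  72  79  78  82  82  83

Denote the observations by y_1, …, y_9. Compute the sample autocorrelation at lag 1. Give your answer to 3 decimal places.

Mean ȳ = (66 + 69 + 71 + 72 + 79 + 78 + 82 + 82 + 83)/9 = 75.7778
Numerator Σ_{t=1}^{8}(y_t−ȳ)(y_{t+1}−ȳ) = 209.1728
Denominator Σ(y_t−ȳ)² = 323.5556
r_1 = 209.1728 / 323.5556 = 0.646

0.646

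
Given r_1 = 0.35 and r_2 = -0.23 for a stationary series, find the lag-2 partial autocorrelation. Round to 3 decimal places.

-0.402

φ_{22} = (r_2 − r_1²) / (1 − r_1²)
r_1² = (0.35)² = 0.1225
Numerator = -0.23 − 0.1225 = -0.3525; denominator = 1 − 0.1225 = 0.8775
φ_{22} = -0.3525 / 0.8775 = -0.402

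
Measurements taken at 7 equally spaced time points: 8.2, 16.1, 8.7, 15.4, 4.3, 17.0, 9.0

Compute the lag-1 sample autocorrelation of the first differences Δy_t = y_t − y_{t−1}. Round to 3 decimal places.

-0.833

First differences Δy: 7.9, -7.4, 6.7, -11.1, 12.7, -8.0
Mean of differences = 0.1333
Numerator Σ(Δy_t−Δȳ)(Δy_{t+1}−Δȳ) = -425.1178
Denominator Σ(Δy_t−Δȳ)² = 510.4533
r_1(Δy) = -425.1178 / 510.4533 = -0.833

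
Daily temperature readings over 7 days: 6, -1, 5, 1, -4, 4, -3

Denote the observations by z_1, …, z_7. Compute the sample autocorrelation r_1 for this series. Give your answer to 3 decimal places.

-0.475

Mean z̄ = (6 − 1 + 5 + 1 − 4 + 4 − 3)/7 = 1.1429
Σ(z_t−z̄)(z_{t+1}−z̄) = (-10.4082) + (-8.2653) + (-0.5510) + (0.7347) + (-14.6939) + (-11.8367) = -45.0204
Denominator Σ(z_t−z̄)² = 94.8571
r_1 = -45.0204 / 94.8571 = -0.475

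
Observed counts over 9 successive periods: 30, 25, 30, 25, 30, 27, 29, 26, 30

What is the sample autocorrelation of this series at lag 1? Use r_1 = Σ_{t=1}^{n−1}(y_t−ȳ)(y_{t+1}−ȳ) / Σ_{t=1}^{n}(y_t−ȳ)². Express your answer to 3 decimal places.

Mean ȳ = (30 + 25 + 30 + 25 + 30 + 27 + 29 + 26 + 30)/9 = 28.0000
Numerator Σ_{t=1}^{8}(y_t−ȳ)(y_{t+1}−ȳ) = -33.0000
Denominator Σ(y_t−ȳ)² = 40.0000
r_1 = -33.0000 / 40.0000 = -0.825

-0.825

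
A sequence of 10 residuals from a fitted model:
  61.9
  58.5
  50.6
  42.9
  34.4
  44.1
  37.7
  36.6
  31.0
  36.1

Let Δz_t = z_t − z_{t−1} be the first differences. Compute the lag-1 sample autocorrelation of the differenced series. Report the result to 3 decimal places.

First differences Δz: -3.4, -7.9, -7.7, -8.5, 9.7, -6.4, -1.1, -5.6, 5.1
Mean of differences = -2.8667
Numerator Σ(Δz_t−Δz̄)(Δz_{t+1}−Δz̄) = -93.8011
Denominator Σ(Δz_t−Δz̄)² = 325.1800
r_1(Δz) = -93.8011 / 325.1800 = -0.288

-0.288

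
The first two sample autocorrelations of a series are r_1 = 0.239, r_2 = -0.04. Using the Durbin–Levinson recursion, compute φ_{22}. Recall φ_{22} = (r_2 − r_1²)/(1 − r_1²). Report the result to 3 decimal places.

φ_{22} = (r_2 − r_1²) / (1 − r_1²)
r_1² = (0.239)² = 0.057121
Numerator = -0.04 − 0.0571 = -0.0971; denominator = 1 − 0.0571 = 0.9429
φ_{22} = -0.0971 / 0.9429 = -0.103

-0.103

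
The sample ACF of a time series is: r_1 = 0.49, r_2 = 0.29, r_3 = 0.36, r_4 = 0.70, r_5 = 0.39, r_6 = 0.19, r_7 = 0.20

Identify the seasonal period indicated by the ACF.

4

The largest autocorrelation is r_4 = 0.70; the remaining lags stay at or below 0.49. The elevated value at lag 1 (0.49), dropping to 0.29 at lag 2, reflects decaying short-term dependence rather than seasonality.
The dominant spike at lag 4 indicates a seasonal period of 4.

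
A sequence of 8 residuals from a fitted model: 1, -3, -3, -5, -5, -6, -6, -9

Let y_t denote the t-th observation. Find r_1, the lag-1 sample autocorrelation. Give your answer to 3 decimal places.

0.329

Mean ȳ = (1 − 3 − 3 − 5 − 5 − 6 − 6 − 9)/8 = -4.5000
Deviations from mean: 5.5000, 1.5000, 1.5000, -0.5000, -0.5000, -1.5000, -1.5000, -4.5000
Numerator Σ_{t=1}^{7}(y_t−ȳ)(y_{t+1}−ȳ) = 19.7500
Denominator Σ(y_t−ȳ)² = 60.0000
r_1 = 19.7500 / 60.0000 = 0.329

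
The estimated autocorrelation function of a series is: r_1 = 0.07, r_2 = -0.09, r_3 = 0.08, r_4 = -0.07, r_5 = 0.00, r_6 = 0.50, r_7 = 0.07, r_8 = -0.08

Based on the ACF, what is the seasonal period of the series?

6

The largest autocorrelation is r_6 = 0.50; the remaining lags stay at or below 0.08.
The dominant spike at lag 6 indicates a seasonal period of 6.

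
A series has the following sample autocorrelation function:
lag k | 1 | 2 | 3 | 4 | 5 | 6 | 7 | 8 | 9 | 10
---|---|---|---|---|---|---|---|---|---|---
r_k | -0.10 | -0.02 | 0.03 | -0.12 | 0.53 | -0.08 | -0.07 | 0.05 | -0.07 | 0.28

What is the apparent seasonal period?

5

The largest autocorrelation is r_5 = 0.53, with a weaker echo at lag 10 (0.28); the remaining lags stay at or below 0.05.
The dominant spike at lag 5 indicates a seasonal period of 5.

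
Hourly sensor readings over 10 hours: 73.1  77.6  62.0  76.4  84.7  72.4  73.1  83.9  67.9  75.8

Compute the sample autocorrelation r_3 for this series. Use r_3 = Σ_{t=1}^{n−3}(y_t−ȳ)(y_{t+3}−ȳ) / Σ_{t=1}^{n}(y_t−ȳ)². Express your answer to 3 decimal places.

Mean ȳ = (73.1 + 77.6 + 62.0 + 76.4 + 84.7 + 72.4 + 73.1 + 83.9 + 67.9 + 75.8)/10 = 74.6900
Numerator Σ_{t=1}^{7}(y_t−ȳ)(y_{t+3}−ȳ) = 158.7277
Denominator Σ(y_t−ȳ)² = 415.0890
r_3 = 158.7277 / 415.0890 = 0.382

0.382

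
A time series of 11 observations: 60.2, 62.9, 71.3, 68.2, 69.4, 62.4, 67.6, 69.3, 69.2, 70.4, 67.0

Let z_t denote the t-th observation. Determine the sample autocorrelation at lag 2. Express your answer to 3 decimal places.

Mean z̄ = (60.2 + 62.9 + 71.3 + 68.2 + 69.4 + 62.4 + 67.6 + 69.3 + 69.2 + 70.4 + 67.0)/11 = 67.0818
Numerator Σ_{t=1}^{9}(z_t−z̄)(z_{t+2}−z̄) = -30.0607
Denominator Σ(z_t−z̄)² = 131.8764
r_2 = -30.0607 / 131.8764 = -0.228

-0.228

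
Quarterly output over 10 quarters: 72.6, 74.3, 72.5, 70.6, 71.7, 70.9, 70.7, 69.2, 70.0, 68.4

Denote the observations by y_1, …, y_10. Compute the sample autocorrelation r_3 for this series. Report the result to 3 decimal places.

Mean ȳ = (72.6 + 74.3 + 72.5 + 70.6 + 71.7 + 70.9 + 70.7 + 69.2 + 70.0 + 68.4)/10 = 71.0900
Numerator Σ_{t=1}^{7}(y_t−ȳ)(y_{t+3}−ȳ) = 1.2447
Denominator Σ(y_t−ȳ)² = 27.3690
r_3 = 1.2447 / 27.3690 = 0.045

0.045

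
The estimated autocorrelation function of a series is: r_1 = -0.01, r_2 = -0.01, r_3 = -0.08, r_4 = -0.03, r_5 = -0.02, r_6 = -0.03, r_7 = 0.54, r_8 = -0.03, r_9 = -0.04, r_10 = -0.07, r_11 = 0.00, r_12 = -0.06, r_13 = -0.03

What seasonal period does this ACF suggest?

The largest autocorrelation is r_7 = 0.54; the remaining lags stay at or below 0.00.
The dominant spike at lag 7 indicates a seasonal period of 7.

7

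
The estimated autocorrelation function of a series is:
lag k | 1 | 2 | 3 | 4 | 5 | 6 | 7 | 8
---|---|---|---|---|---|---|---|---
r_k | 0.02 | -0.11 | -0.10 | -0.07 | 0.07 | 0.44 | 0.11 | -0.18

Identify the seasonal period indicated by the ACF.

The largest autocorrelation is r_6 = 0.44; the remaining lags stay at or below 0.11.
The dominant spike at lag 6 indicates a seasonal period of 6.

6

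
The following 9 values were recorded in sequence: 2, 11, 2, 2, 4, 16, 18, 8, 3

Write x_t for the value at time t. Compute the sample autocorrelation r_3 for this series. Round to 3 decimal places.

Mean x̄ = (2 + 11 + 2 + 2 + 4 + 16 + 18 + 8 + 3)/9 = 7.3333
Numerator Σ_{t=1}^{6}(x_t−x̄)(x_{t+3}−x̄) = -126.6667
Denominator Σ(x_t−x̄)² = 318.0000
r_3 = -126.6667 / 318.0000 = -0.398

-0.398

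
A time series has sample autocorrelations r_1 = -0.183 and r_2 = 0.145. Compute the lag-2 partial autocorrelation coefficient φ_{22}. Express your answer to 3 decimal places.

φ_{22} = (r_2 − r_1²) / (1 − r_1²)
r_1² = (-0.183)² = 0.033489
Numerator = 0.145 − 0.0335 = 0.1115; denominator = 1 − 0.0335 = 0.9665
φ_{22} = 0.1115 / 0.9665 = 0.115

0.115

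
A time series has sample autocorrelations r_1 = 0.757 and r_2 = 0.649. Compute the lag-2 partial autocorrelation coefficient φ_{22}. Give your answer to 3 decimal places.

0.178

φ_{22} = (r_2 − r_1²) / (1 − r_1²)
r_1² = (0.757)² = 0.573049
Numerator = 0.649 − 0.5730 = 0.0760; denominator = 1 − 0.5730 = 0.4270
φ_{22} = 0.0760 / 0.4270 = 0.178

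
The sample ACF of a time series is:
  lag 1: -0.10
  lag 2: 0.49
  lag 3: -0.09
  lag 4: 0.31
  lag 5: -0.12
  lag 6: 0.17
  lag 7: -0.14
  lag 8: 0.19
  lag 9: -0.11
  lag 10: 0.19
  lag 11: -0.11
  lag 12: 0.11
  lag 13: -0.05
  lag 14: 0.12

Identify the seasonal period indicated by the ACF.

2

The largest autocorrelation is r_2 = 0.49, with weaker echoes at lags 4 (0.31), 6 (0.17), 8 (0.19) and 10 (0.19); the remaining lags stay at or below 0.12.
The dominant spike at lag 2 indicates a seasonal period of 2.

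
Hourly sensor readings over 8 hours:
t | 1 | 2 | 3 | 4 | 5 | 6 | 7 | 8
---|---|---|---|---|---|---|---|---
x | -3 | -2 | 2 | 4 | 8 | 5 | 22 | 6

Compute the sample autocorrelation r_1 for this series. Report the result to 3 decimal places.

Mean x̄ = (-3 − 2 + 2 + 4 + 8 + 5 + 22 + 6)/8 = 5.2500
Σ(x_t−x̄)(x_{t+1}−x̄) = (59.8125) + (23.5625) + (4.0625) + (-3.4375) + (-0.6875) + (-4.1875) + (12.5625) = 91.6875
Denominator Σ(x_t−x̄)² = 421.5000
r_1 = 91.6875 / 421.5000 = 0.218

0.218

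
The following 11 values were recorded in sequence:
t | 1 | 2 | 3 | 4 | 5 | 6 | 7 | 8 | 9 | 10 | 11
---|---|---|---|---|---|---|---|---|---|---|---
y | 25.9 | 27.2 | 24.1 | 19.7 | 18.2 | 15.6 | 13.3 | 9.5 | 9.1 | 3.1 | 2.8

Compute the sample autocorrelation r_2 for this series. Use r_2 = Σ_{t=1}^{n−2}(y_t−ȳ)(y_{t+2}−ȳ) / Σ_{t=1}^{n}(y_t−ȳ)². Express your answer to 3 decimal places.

0.440

Mean ȳ = (25.9 + 27.2 + 24.1 + 19.7 + 18.2 + 15.6 + 13.3 + 9.5 + 9.1 + 3.1 + 2.8)/11 = 15.3182
Numerator Σ_{t=1}^{9}(y_t−ȳ)(y_{t+2}−ȳ) = 325.5557
Denominator Σ(y_t−ȳ)² = 740.4364
r_2 = 325.5557 / 740.4364 = 0.440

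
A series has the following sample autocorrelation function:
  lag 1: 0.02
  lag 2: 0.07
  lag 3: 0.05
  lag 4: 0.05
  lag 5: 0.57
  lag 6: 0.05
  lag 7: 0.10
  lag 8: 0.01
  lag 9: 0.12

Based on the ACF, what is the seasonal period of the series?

The largest autocorrelation is r_5 = 0.57; the remaining lags stay at or below 0.12.
The dominant spike at lag 5 indicates a seasonal period of 5.

5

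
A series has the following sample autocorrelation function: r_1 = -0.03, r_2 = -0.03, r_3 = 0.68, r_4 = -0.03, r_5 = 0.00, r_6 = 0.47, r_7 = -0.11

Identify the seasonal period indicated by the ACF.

3

The largest autocorrelation is r_3 = 0.68, with a weaker echo at lag 6 (0.47); the remaining lags stay at or below 0.00.
The dominant spike at lag 3 indicates a seasonal period of 3.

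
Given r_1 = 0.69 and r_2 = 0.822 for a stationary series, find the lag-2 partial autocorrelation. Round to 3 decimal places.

φ_{22} = (r_2 − r_1²) / (1 − r_1²)
r_1² = (0.69)² = 0.4761
Numerator = 0.822 − 0.4761 = 0.3459; denominator = 1 − 0.4761 = 0.5239
φ_{22} = 0.3459 / 0.5239 = 0.660

0.660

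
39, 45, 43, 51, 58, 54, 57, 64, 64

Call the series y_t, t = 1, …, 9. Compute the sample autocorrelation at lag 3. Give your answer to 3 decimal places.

Mean ȳ = (39 + 45 + 43 + 51 + 58 + 54 + 57 + 64 + 64)/9 = 52.7778
Numerator Σ_{t=1}^{6}(y_t−ȳ)(y_{t+3}−ȳ) = 36.7407
Denominator Σ(y_t−ȳ)² = 647.5556
r_3 = 36.7407 / 647.5556 = 0.057

0.057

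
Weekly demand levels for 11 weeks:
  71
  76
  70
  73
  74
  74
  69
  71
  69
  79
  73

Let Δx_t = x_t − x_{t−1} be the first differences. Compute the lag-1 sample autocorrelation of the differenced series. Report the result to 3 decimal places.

-0.583

First differences Δx: 5, -6, 3, 1, 0, -5, 2, -2, 10, -6
Mean of differences = 0.2000
Numerator Σ(Δx_t−Δx̄)(Δx_{t+1}−Δx̄) = -139.6400
Denominator Σ(Δx_t−Δx̄)² = 239.6000
r_1(Δx) = -139.6400 / 239.6000 = -0.583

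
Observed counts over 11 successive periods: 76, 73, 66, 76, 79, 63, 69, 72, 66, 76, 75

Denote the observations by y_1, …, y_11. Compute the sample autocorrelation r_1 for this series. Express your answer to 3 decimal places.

-0.174

Mean ȳ = (76 + 73 + 66 + 76 + 79 + 63 + 69 + 72 + 66 + 76 + 75)/11 = 71.9091
Numerator Σ_{t=1}^{10}(y_t−ȳ)(y_{t+1}−ȳ) = -46.7355
Denominator Σ(y_t−ȳ)² = 268.9091
r_1 = -46.7355 / 268.9091 = -0.174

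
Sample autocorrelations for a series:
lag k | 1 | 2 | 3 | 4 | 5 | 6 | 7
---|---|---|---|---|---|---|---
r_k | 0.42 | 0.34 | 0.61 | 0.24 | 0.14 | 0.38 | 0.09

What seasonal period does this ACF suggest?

The largest autocorrelation is r_3 = 0.61; the remaining lags stay at or below 0.42. The elevated value at lag 1 (0.42), dropping to 0.34 at lag 2, reflects decaying short-term dependence rather than seasonality.
The dominant spike at lag 3 indicates a seasonal period of 3.

3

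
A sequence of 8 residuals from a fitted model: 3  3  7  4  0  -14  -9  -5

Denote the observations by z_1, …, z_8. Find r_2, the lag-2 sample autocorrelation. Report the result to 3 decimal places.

0.106

Mean z̄ = (3 + 3 + 7 + 4 + 0 − 14 − 9 − 5)/8 = -1.3750
Deviations from mean: 4.3750, 4.3750, 8.3750, 5.3750, 1.3750, -12.6250, -7.6250, -3.6250
Numerator Σ_{t=1}^{6}(z_t−z̄)(z_{t+2}−z̄) = 39.0938
Denominator Σ(z_t−z̄)² = 369.8750
r_2 = 39.0938 / 369.8750 = 0.106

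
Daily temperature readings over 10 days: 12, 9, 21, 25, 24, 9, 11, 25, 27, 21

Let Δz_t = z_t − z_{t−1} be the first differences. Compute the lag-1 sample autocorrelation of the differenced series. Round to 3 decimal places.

0.029

First differences Δz: -3, 12, 4, -1, -15, 2, 14, 2, -6
Mean of differences = 1.0000
Numerator Σ(Δz_t−Δz̄)(Δz_{t+1}−Δz̄) = 18.0000
Denominator Σ(Δz_t−Δz̄)² = 626.0000
r_1(Δz) = 18.0000 / 626.0000 = 0.029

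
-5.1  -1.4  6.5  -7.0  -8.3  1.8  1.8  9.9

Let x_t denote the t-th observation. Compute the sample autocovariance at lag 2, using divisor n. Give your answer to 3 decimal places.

Mean x̄ = (-5.1 − 1.4 + 6.5 − 7.0 − 8.3 + 1.8 + 1.8 + 9.9)/8 = -0.2250
Σ_{t=1}^{6}(x_t−x̄)(x_{t+2}−x̄) = -88.6963
γ_2 = -88.6963 / 8 = -11.087

-11.087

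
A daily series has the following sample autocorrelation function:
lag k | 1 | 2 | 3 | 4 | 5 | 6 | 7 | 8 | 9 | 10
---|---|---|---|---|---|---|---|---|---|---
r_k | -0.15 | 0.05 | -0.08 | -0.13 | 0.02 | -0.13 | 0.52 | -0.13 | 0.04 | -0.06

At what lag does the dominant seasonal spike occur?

The largest autocorrelation is r_7 = 0.52; the remaining lags stay at or below 0.05.
The dominant spike at lag 7 indicates a seasonal period of 7.

7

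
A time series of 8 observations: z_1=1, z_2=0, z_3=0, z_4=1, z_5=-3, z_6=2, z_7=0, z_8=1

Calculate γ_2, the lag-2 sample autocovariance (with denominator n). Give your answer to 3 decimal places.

0.484

Mean z̄ = (1 + 0 + 0 + 1 − 3 + 2 + 0 + 1)/8 = 0.2500
Σ_{t=1}^{6}(z_t−z̄)(z_{t+2}−z̄) = 3.8750
γ_2 = 3.8750 / 8 = 0.484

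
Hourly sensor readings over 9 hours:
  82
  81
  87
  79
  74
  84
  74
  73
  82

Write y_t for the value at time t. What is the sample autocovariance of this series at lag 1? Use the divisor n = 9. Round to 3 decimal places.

-1.750

Mean ȳ = (82 + 81 + 87 + 79 + 74 + 84 + 74 + 73 + 82)/9 = 79.5556
Σ_{t=1}^{8}(y_t−ȳ)(y_{t+1}−ȳ) = -15.7531
γ_1 = -15.7531 / 9 = -1.750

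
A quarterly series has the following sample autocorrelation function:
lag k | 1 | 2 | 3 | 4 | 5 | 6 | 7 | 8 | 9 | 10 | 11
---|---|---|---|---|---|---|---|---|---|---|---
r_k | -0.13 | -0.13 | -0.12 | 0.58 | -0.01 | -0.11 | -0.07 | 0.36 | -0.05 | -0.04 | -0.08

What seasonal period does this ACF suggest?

The largest autocorrelation is r_4 = 0.58, with a weaker echo at lag 8 (0.36); the remaining lags stay at or below -0.01.
The dominant spike at lag 4 indicates a seasonal period of 4.

4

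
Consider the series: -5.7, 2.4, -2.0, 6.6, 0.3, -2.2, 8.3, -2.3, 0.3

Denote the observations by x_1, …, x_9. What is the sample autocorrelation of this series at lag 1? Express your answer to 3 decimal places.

-0.470

Mean x̄ = (-5.7 + 2.4 − 2.0 + 6.6 + 0.3 − 2.2 + 8.3 − 2.3 + 0.3)/9 = 0.6333
Numerator Σ_{t=1}^{8}(x_t−x̄)(x_{t+1}−x̄) = -75.8311
Denominator Σ(x_t−x̄)² = 161.4000
r_1 = -75.8311 / 161.4000 = -0.470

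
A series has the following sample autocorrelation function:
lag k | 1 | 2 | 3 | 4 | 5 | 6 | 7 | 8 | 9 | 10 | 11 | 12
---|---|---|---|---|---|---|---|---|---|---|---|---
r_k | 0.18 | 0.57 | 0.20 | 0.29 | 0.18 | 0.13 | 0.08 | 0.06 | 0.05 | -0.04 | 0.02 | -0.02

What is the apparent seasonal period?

The largest autocorrelation is r_2 = 0.57, with a weaker echo at lag 4 (0.29); the remaining lags stay at or below 0.20.
The dominant spike at lag 2 indicates a seasonal period of 2.

2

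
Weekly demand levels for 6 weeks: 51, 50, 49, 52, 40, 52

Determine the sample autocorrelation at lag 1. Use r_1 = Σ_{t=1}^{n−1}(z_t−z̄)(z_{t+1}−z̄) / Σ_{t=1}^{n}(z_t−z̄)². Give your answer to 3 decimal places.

-0.500

Mean z̄ = (51 + 50 + 49 + 52 + 40 + 52)/6 = 49.0000
Deviations from mean: 2.0000, 1.0000, 0.0000, 3.0000, -9.0000, 3.0000
Σ(z_t−z̄)(z_{t+1}−z̄) = (2.0000) + (0.0000) + (0.0000) + (-27.0000) + (-27.0000) = -52.0000
Denominator Σ(z_t−z̄)² = 104.0000
r_1 = -52.0000 / 104.0000 = -0.500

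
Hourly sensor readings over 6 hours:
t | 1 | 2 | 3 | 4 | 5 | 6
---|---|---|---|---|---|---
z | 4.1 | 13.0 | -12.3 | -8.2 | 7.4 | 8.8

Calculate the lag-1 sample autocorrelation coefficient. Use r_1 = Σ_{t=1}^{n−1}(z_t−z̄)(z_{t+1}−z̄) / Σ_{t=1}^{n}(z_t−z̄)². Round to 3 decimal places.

Mean z̄ = (4.1 + 13.0 − 12.3 − 8.2 + 7.4 + 8.8)/6 = 2.1333
Deviations from mean: 1.9667, 10.8667, -14.4333, -10.3333, 5.2667, 6.6667
Σ(z_t−z̄)(z_{t+1}−z̄) = (21.3711) + (-156.8422) + (149.1444) + (-54.4222) + (35.1111) = -5.6378
Denominator Σ(z_t−z̄)² = 509.2333
r_1 = -5.6378 / 509.2333 = -0.011

-0.011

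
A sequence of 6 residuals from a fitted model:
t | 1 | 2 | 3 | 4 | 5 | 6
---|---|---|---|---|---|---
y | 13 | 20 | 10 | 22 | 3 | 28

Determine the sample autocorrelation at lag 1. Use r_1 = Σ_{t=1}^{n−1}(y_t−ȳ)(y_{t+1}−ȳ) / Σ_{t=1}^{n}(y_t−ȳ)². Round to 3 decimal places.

-0.746

Mean ȳ = (13 + 20 + 10 + 22 + 3 + 28)/6 = 16.0000
Deviations from mean: -3.0000, 4.0000, -6.0000, 6.0000, -13.0000, 12.0000
Σ(y_t−ȳ)(y_{t+1}−ȳ) = (-12.0000) + (-24.0000) + (-36.0000) + (-78.0000) + (-156.0000) = -306.0000
Denominator Σ(y_t−ȳ)² = 410.0000
r_1 = -306.0000 / 410.0000 = -0.746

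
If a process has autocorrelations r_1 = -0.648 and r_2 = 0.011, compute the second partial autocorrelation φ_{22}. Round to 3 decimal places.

-0.705

φ_{22} = (r_2 − r_1²) / (1 − r_1²)
r_1² = (-0.648)² = 0.419904
Numerator = 0.011 − 0.4199 = -0.4089; denominator = 1 − 0.4199 = 0.5801
φ_{22} = -0.4089 / 0.5801 = -0.705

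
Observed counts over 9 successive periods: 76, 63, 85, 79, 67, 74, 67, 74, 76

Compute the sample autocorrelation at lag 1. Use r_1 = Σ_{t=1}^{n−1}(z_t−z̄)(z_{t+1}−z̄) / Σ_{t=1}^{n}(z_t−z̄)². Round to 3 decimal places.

Mean z̄ = (76 + 63 + 85 + 79 + 67 + 74 + 67 + 74 + 76)/9 = 73.4444
Numerator Σ_{t=1}^{8}(z_t−z̄)(z_{t+1}−z̄) = -128.3086
Denominator Σ(z_t−z̄)² = 370.2222
r_1 = -128.3086 / 370.2222 = -0.347

-0.347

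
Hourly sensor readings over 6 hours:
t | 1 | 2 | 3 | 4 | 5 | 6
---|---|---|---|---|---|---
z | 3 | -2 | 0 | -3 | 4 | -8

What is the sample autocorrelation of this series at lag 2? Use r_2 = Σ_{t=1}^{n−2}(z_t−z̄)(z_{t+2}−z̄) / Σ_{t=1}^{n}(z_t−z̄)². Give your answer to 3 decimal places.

Mean z̄ = (3 − 2 + 0 − 3 + 4 − 8)/6 = -1.0000
Deviations from mean: 4.0000, -1.0000, 1.0000, -2.0000, 5.0000, -7.0000
Numerator Σ_{t=1}^{4}(z_t−z̄)(z_{t+2}−z̄) = 25.0000
Denominator Σ(z_t−z̄)² = 96.0000
r_2 = 25.0000 / 96.0000 = 0.260

0.260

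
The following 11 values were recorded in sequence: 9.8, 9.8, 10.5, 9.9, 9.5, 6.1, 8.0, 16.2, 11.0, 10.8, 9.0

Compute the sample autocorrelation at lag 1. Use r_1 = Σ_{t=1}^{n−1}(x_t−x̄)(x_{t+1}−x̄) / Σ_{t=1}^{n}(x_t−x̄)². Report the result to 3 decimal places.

0.056

Mean x̄ = (9.8 + 9.8 + 10.5 + 9.9 + 9.5 + 6.1 + 8.0 + 16.2 + 11.0 + 10.8 + 9.0)/11 = 10.0545
Numerator Σ_{t=1}^{10}(x_t−x̄)(x_{t+1}−x̄) = 3.3888
Denominator Σ(x_t−x̄)² = 60.8473
r_1 = 3.3888 / 60.8473 = 0.056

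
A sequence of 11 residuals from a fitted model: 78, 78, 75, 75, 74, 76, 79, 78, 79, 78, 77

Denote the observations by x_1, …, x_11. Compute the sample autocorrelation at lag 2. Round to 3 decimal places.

Mean x̄ = (78 + 78 + 75 + 75 + 74 + 76 + 79 + 78 + 79 + 78 + 77)/11 = 77.0000
Numerator Σ_{t=1}^{9}(x_t−x̄)(x_{t+2}−x̄) = 2.0000
Denominator Σ(x_t−x̄)² = 30.0000
r_2 = 2.0000 / 30.0000 = 0.067

0.067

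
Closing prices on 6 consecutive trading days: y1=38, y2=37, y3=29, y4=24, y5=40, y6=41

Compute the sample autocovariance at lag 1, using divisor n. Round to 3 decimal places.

Mean ȳ = (38 + 37 + 29 + 24 + 40 + 41)/6 = 34.8333
Deviations: 3.1667, 2.1667, -5.8333, -10.8333, 5.1667, 6.1667
Σ_{t=1}^{5}(y_t−ȳ)(y_{t+1}−ȳ) = 33.3056
γ_1 = 33.3056 / 6 = 5.551

5.551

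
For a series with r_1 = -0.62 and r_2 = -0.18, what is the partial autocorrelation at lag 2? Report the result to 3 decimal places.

φ_{22} = (r_2 − r_1²) / (1 − r_1²)
r_1² = (-0.62)² = 0.3844
Numerator = -0.18 − 0.3844 = -0.5644; denominator = 1 − 0.3844 = 0.6156
φ_{22} = -0.5644 / 0.6156 = -0.917

-0.917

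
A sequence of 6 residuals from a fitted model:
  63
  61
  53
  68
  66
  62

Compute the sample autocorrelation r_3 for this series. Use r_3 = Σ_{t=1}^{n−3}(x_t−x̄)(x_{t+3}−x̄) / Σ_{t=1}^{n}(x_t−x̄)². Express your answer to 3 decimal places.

0.014

Mean x̄ = (63 + 61 + 53 + 68 + 66 + 62)/6 = 62.1667
Σ(x_t−x̄)(x_{t+3}−x̄) = (4.8611) + (-4.4722) + (1.5278) = 1.9167
Denominator Σ(x_t−x̄)² = 134.8333
r_3 = 1.9167 / 134.8333 = 0.014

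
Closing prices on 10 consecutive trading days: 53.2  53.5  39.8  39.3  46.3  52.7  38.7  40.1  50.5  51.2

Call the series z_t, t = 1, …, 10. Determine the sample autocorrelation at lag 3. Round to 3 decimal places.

Mean z̄ = (53.2 + 53.5 + 39.8 + 39.3 + 46.3 + 52.7 + 38.7 + 40.1 + 50.5 + 51.2)/10 = 46.5300
Σ(z_t−z̄)(z_{t+3}−z̄) = (-48.2241) + (-1.6031) + (-41.5241) + (56.6109) + (1.4789) + (24.4949) + (-36.5661) = -45.3327
Denominator Σ(z_t−z̄)² = 368.9810
r_3 = -45.3327 / 368.9810 = -0.123

-0.123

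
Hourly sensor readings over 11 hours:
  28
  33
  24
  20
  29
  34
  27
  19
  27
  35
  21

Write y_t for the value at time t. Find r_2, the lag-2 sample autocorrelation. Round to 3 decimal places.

-0.705

Mean ȳ = (28 + 33 + 24 + 20 + 29 + 34 + 27 + 19 + 27 + 35 + 21)/11 = 27.0000
Numerator Σ_{t=1}^{9}(y_t−ȳ)(y_{t+2}−ȳ) = -220.0000
Denominator Σ(y_t−ȳ)² = 312.0000
r_2 = -220.0000 / 312.0000 = -0.705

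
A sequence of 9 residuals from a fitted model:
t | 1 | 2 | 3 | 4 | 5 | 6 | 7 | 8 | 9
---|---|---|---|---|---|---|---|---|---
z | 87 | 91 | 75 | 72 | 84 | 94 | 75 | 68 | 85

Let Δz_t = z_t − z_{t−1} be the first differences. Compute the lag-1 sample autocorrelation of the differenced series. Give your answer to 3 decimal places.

-0.093

First differences Δz: 4, -16, -3, 12, 10, -19, -7, 17
Mean of differences = -0.2500
Numerator Σ(Δz_t−Δz̄)(Δz_{t+1}−Δz̄) = -113.8125
Denominator Σ(Δz_t−Δz̄)² = 1223.5000
r_1(Δz) = -113.8125 / 1223.5000 = -0.093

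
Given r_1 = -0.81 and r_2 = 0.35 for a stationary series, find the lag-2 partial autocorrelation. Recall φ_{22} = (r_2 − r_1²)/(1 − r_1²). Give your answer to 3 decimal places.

-0.890

φ_{22} = (r_2 − r_1²) / (1 − r_1²)
r_1² = (-0.81)² = 0.6561
Numerator = 0.35 − 0.6561 = -0.3061; denominator = 1 − 0.6561 = 0.3439
φ_{22} = -0.3061 / 0.3439 = -0.890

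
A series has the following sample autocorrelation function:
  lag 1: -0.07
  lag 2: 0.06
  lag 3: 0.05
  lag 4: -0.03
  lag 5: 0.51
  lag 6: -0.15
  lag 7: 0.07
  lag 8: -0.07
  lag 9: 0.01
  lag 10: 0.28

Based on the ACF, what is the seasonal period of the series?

5

The largest autocorrelation is r_5 = 0.51, with a weaker echo at lag 10 (0.28); the remaining lags stay at or below 0.07.
The dominant spike at lag 5 indicates a seasonal period of 5.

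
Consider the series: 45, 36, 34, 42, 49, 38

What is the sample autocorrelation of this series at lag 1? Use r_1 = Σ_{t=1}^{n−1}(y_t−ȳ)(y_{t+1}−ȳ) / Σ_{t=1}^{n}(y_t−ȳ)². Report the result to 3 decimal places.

Mean ȳ = (45 + 36 + 34 + 42 + 49 + 38)/6 = 40.6667
Deviations from mean: 4.3333, -4.6667, -6.6667, 1.3333, 8.3333, -2.6667
Σ(y_t−ȳ)(y_{t+1}−ȳ) = (-20.2222) + (31.1111) + (-8.8889) + (11.1111) + (-22.2222) = -9.1111
Denominator Σ(y_t−ȳ)² = 163.3333
r_1 = -9.1111 / 163.3333 = -0.056

-0.056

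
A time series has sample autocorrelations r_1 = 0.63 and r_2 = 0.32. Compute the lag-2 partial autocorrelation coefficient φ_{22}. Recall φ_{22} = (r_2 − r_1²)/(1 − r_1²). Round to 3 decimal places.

-0.128

φ_{22} = (r_2 − r_1²) / (1 − r_1²)
r_1² = (0.63)² = 0.3969
Numerator = 0.32 − 0.3969 = -0.0769; denominator = 1 − 0.3969 = 0.6031
φ_{22} = -0.0769 / 0.6031 = -0.128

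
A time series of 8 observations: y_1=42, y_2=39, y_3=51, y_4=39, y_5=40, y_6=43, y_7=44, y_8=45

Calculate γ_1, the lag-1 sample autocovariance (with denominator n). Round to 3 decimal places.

Mean ȳ = (42 + 39 + 51 + 39 + 40 + 43 + 44 + 45)/8 = 42.8750
Σ_{t=1}^{7}(y_t−ȳ)(y_{t+1}−ȳ) = -46.2656
γ_1 = -46.2656 / 8 = -5.783

-5.783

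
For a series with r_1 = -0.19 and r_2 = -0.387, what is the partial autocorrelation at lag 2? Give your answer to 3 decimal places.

-0.439

φ_{22} = (r_2 − r_1²) / (1 − r_1²)
r_1² = (-0.19)² = 0.0361
Numerator = -0.387 − 0.0361 = -0.4231; denominator = 1 − 0.0361 = 0.9639
φ_{22} = -0.4231 / 0.9639 = -0.439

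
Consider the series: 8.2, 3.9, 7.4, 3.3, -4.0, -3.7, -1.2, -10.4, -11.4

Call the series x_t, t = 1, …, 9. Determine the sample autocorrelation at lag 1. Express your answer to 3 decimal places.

0.530

Mean x̄ = (8.2 + 3.9 + 7.4 + 3.3 − 4.0 − 3.7 − 1.2 − 10.4 − 11.4)/9 = -0.8778
Numerator Σ_{t=1}^{8}(x_t−x̄)(x_{t+1}−x̄) = 217.4440
Denominator Σ(x_t−x̄)² = 410.4156
r_1 = 217.4440 / 410.4156 = 0.530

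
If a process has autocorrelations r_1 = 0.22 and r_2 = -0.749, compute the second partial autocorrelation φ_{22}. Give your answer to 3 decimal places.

-0.838

φ_{22} = (r_2 − r_1²) / (1 − r_1²)
r_1² = (0.22)² = 0.0484
Numerator = -0.749 − 0.0484 = -0.7974; denominator = 1 − 0.0484 = 0.9516
φ_{22} = -0.7974 / 0.9516 = -0.838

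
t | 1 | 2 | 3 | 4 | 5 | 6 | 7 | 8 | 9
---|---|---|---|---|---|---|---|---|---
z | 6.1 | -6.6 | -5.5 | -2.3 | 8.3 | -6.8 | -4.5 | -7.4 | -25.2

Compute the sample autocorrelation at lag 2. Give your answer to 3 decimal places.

-0.031

Mean z̄ = (6.1 − 6.6 − 5.5 − 2.3 + 8.3 − 6.8 − 4.5 − 7.4 − 25.2)/9 = -4.8778
Numerator Σ_{t=1}^{7}(z_t−z̄)(z_{t+2}−z̄) = -22.2754
Denominator Σ(z_t−z̄)² = 727.3556
r_2 = -22.2754 / 727.3556 = -0.031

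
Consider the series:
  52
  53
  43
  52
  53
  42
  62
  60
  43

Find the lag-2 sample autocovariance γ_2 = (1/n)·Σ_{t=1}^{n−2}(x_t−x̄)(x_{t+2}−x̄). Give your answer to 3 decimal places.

Mean x̄ = (52 + 53 + 43 + 52 + 53 + 42 + 62 + 60 + 43)/9 = 51.1111
Σ_{t=1}^{7}(x_t−x̄)(x_{t+2}−x̄) = -177.6914
γ_2 = -177.6914 / 9 = -19.743

-19.743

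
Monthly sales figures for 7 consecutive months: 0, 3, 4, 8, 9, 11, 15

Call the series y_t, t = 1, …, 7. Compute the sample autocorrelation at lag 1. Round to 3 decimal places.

0.497

Mean ȳ = (0 + 3 + 4 + 8 + 9 + 11 + 15)/7 = 7.1429
Numerator Σ_{t=1}^{6}(y_t−ȳ)(y_{t+1}−ȳ) = 78.9796
Denominator Σ(y_t−ȳ)² = 158.8571
r_1 = 78.9796 / 158.8571 = 0.497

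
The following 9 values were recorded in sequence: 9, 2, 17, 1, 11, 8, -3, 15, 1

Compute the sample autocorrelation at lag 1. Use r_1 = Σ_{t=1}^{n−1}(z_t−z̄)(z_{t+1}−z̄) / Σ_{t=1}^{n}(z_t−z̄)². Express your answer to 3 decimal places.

-0.728

Mean z̄ = (9 + 2 + 17 + 1 + 11 + 8 − 3 + 15 + 1)/9 = 6.7778
Numerator Σ_{t=1}^{8}(z_t−z̄)(z_{t+1}−z̄) = -277.6049
Denominator Σ(z_t−z̄)² = 381.5556
r_1 = -277.6049 / 381.5556 = -0.728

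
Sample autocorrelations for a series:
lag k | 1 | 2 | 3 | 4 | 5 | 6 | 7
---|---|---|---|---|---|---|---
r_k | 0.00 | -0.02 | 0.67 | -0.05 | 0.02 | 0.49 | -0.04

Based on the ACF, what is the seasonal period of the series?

The largest autocorrelation is r_3 = 0.67, with a weaker echo at lag 6 (0.49); the remaining lags stay at or below 0.02.
The dominant spike at lag 3 indicates a seasonal period of 3.

3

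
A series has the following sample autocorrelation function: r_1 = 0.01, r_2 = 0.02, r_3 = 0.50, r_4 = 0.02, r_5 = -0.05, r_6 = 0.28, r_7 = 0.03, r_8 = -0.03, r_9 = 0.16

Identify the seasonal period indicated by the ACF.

The largest autocorrelation is r_3 = 0.50, with weaker echoes at lags 6 (0.28) and 9 (0.16); the remaining lags stay at or below 0.03.
The dominant spike at lag 3 indicates a seasonal period of 3.

3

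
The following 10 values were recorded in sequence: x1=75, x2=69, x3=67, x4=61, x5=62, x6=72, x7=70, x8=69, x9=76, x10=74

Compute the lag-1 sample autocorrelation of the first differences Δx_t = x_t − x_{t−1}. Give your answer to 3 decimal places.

-0.044

First differences Δx: -6, -2, -6, 1, 10, -2, -1, 7, -2
Mean of differences = -0.1111
Numerator Σ(Δx_t−Δx̄)(Δx_{t+1}−Δx̄) = -10.2346
Denominator Σ(Δx_t−Δx̄)² = 234.8889
r_1(Δx) = -10.2346 / 234.8889 = -0.044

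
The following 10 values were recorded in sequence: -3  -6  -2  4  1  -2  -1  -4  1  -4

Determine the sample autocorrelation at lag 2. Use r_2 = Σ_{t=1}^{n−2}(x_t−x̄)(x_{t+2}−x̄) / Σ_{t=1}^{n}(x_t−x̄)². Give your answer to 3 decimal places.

-0.223

Mean x̄ = (-3 − 6 − 2 + 4 + 1 − 2 − 1 − 4 + 1 − 4)/10 = -1.6000
Numerator Σ_{t=1}^{8}(x_t−x̄)(x_{t+2}−x̄) = -17.5200
Denominator Σ(x_t−x̄)² = 78.4000
r_2 = -17.5200 / 78.4000 = -0.223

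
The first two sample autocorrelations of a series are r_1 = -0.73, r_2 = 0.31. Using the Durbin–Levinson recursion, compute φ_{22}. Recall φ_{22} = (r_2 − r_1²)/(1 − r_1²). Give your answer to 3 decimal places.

φ_{22} = (r_2 − r_1²) / (1 − r_1²)
r_1² = (-0.73)² = 0.5329
Numerator = 0.31 − 0.5329 = -0.2229; denominator = 1 − 0.5329 = 0.4671
φ_{22} = -0.2229 / 0.4671 = -0.477

-0.477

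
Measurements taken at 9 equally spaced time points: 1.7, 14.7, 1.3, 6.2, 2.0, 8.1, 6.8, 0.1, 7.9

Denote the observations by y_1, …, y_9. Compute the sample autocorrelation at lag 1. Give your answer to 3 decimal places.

-0.606

Mean ȳ = (1.7 + 14.7 + 1.3 + 6.2 + 2.0 + 8.1 + 6.8 + 0.1 + 7.9)/9 = 5.4222
Numerator Σ_{t=1}^{8}(y_t−ȳ)(y_{t+1}−ȳ) = -104.6416
Denominator Σ(y_t−ȳ)² = 172.7756
r_1 = -104.6416 / 172.7756 = -0.606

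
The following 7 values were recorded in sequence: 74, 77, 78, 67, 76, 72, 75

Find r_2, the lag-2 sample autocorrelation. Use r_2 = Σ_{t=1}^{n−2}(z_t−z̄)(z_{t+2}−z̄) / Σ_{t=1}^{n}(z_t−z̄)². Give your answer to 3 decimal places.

Mean z̄ = (74 + 77 + 78 + 67 + 76 + 72 + 75)/7 = 74.1429
Σ(z_t−z̄)(z_{t+2}−z̄) = (-0.5510) + (-20.4082) + (7.1633) + (15.3061) + (1.5918) = 3.1020
Denominator Σ(z_t−z̄)² = 82.8571
r_2 = 3.1020 / 82.8571 = 0.037

0.037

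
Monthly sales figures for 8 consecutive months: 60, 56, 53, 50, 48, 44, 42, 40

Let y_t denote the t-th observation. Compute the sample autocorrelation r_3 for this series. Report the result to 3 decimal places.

Mean ȳ = (60 + 56 + 53 + 50 + 48 + 44 + 42 + 40)/8 = 49.1250
Deviations from mean: 10.8750, 6.8750, 3.8750, 0.8750, -1.1250, -5.1250, -7.1250, -9.1250
Numerator Σ_{t=1}^{5}(y_t−ȳ)(y_{t+3}−ȳ) = -14.0469
Denominator Σ(y_t−ȳ)² = 342.8750
r_3 = -14.0469 / 342.8750 = -0.041

-0.041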